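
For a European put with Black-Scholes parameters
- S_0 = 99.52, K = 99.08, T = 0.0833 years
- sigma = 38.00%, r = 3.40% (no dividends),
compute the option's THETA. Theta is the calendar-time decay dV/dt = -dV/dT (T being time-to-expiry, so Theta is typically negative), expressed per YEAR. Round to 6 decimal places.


Answer: Theta = -24.281580

Derivation:
d1 = 0.1210625177; d2 = 0.0113879080
phi(d1) = 0.3960294904; exp(-qT) = 1.0000000000; exp(-rT) = 0.9971718069
Theta = -S*exp(-qT)*phi(d1)*sigma/(2*sqrt(T)) + r*K*exp(-rT)*N(-d2) - q*S*exp(-qT)*N(-d1)
N(-d1) = 0.4518207587; N(-d2) = 0.4954569802; sqrt(T) = 0.2886173938
Term 1 = -99.5200 * 1.0000000000 * 0.3960294904 * 0.3800 / (2 * 0.2886173938) = -25.9459152114
Term 2 = 0.0340 * 99.0800 * 0.9971718069 * 0.4954569802 = 1.6643354261
Term 3 = 0 (no dividend yield, q = 0)
Theta = -25.9459152114 + (1.6643354261) + (0.0000000000) = -24.281580


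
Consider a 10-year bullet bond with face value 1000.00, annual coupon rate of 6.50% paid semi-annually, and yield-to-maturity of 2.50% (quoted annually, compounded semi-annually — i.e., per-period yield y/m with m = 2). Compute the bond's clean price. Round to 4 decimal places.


Coupon per period c = face * coupon_rate / m = 32.500000
Periods per year m = 2; per-period yield y/m = 0.012500
Number of cashflows N = 20
Cashflows (t years, CF_t, discount factor 1/(1+y/m)^(m*t), PV):
  t = 0.5000: CF_t = 32.500000, DF = 0.987654, PV = 32.098765
  t = 1.0000: CF_t = 32.500000, DF = 0.975461, PV = 31.702484
  t = 1.5000: CF_t = 32.500000, DF = 0.963418, PV = 31.311096
  t = 2.0000: CF_t = 32.500000, DF = 0.951524, PV = 30.924539
  t = 2.5000: CF_t = 32.500000, DF = 0.939777, PV = 30.542755
  t = 3.0000: CF_t = 32.500000, DF = 0.928175, PV = 30.165683
  t = 3.5000: CF_t = 32.500000, DF = 0.916716, PV = 29.793268
  t = 4.0000: CF_t = 32.500000, DF = 0.905398, PV = 29.425450
  t = 4.5000: CF_t = 32.500000, DF = 0.894221, PV = 29.062172
  t = 5.0000: CF_t = 32.500000, DF = 0.883181, PV = 28.703380
  t = 5.5000: CF_t = 32.500000, DF = 0.872277, PV = 28.349017
  t = 6.0000: CF_t = 32.500000, DF = 0.861509, PV = 27.999030
  t = 6.5000: CF_t = 32.500000, DF = 0.850873, PV = 27.653362
  t = 7.0000: CF_t = 32.500000, DF = 0.840368, PV = 27.311963
  t = 7.5000: CF_t = 32.500000, DF = 0.829993, PV = 26.974778
  t = 8.0000: CF_t = 32.500000, DF = 0.819746, PV = 26.641756
  t = 8.5000: CF_t = 32.500000, DF = 0.809626, PV = 26.312846
  t = 9.0000: CF_t = 32.500000, DF = 0.799631, PV = 25.987996
  t = 9.5000: CF_t = 32.500000, DF = 0.789759, PV = 25.667156
  t = 10.0000: CF_t = 1032.500000, DF = 0.780009, PV = 805.358826
Price P = sum_t PV_t = 1351.986323

Answer: Price = 1351.9863


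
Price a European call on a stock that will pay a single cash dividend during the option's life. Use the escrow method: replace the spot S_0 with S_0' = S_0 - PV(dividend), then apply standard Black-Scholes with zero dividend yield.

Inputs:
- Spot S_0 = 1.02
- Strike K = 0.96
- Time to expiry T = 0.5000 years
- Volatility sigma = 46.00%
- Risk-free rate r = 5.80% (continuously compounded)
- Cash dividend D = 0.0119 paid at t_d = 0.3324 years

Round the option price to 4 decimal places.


PV(D) = D * exp(-r * t_d) = 0.0119 * 0.98090546 = 0.01167277
S_0' = S_0 - PV(D) = 1.0200 - 0.01167277 = 1.00832723
d1 = (ln(S_0'/K) + (r + sigma^2/2)*T) / (sigma*sqrt(T)) = 0.40278874
d2 = d1 - sigma*sqrt(T) = 0.07751962
exp(-rT) = 0.97141646
N(d1) = 0.65644818; N(d2) = 0.53089491
C = S_0' * N(d1) - K * exp(-rT) * N(d2) = 1.00832723 * 0.65644818 - 0.9600 * 0.97141646 * 0.53089491 = 0.1668

Answer: Price = 0.1668


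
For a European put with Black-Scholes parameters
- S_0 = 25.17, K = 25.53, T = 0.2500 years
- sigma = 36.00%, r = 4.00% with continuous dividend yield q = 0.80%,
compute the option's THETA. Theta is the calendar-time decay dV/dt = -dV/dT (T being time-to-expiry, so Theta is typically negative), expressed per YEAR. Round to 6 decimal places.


Answer: Theta = -3.142552

Derivation:
d1 = 0.0555476550; d2 = -0.1244523450
phi(d1) = 0.3983272784; exp(-qT) = 0.9980019987; exp(-rT) = 0.9900498337
Theta = -S*exp(-qT)*phi(d1)*sigma/(2*sqrt(T)) + r*K*exp(-rT)*N(-d2) - q*S*exp(-qT)*N(-d1)
N(-d1) = 0.4778510827; N(-d2) = 0.5495214349; sqrt(T) = 0.5000000000
Term 1 = -25.1700 * 0.9980019987 * 0.3983272784 * 0.3600 / (2 * 0.5000000000) = -3.6021117027
Term 2 = 0.0400 * 25.5300 * 0.9900498337 * 0.5495214349 = 0.5555875417
Term 3 = -0.0080 * 25.1700 * 0.9980019987 * 0.4778510827 = -0.0960278461
Theta = -3.6021117027 + (0.5555875417) + (-0.0960278461) = -3.142552


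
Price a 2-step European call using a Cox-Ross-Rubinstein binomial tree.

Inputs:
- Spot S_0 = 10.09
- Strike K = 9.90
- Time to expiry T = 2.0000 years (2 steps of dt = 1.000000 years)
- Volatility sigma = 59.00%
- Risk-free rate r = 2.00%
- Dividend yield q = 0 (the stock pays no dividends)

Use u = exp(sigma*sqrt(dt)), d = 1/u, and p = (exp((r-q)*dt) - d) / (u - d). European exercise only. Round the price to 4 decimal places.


Answer: Price = V(0,0) = 3.1481

Derivation:
dt = T/N = 1.000000
u = exp(sigma*sqrt(dt)) = 1.803988; d = 1/u = 0.554327
p = (exp((r-q)*dt) - d) / (u - d) = 0.372800
Discount per step: exp(-r*dt) = 0.980199
Stock lattice S(k, i) with i counting down-moves:
  k=0: S(0,0) = 10.0900
  k=1: S(1,0) = 18.2022; S(1,1) = 5.5932
  k=2: S(2,0) = 32.8366; S(2,1) = 10.0900; S(2,2) = 3.1004
Terminal payoffs V(N, i) = max(S_T - K, 0):
  V(2,0) = 22.936636; V(2,1) = 0.190000; V(2,2) = 0.000000
Backward induction: V(k, i) = exp(-r*dt) * [p * V(k+1, i) + (1-p) * V(k+1, i+1)].
  V(1,0) = exp(-r*dt) * [p*22.936636 + (1-p)*0.190000] = 8.498276
  V(1,1) = exp(-r*dt) * [p*0.190000 + (1-p)*0.000000] = 0.069429
  V(0,0) = exp(-r*dt) * [p*8.498276 + (1-p)*0.069429] = 3.148110


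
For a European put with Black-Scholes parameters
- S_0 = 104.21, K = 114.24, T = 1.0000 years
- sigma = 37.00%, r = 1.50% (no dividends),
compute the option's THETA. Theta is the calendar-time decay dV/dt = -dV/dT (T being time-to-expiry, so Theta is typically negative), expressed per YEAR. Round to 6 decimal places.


Answer: Theta = -6.587207

Derivation:
d1 = -0.0228200124; d2 = -0.3928200124
phi(d1) = 0.3988384187; exp(-qT) = 1.0000000000; exp(-rT) = 0.9851119396
Theta = -S*exp(-qT)*phi(d1)*sigma/(2*sqrt(T)) + r*K*exp(-rT)*N(-d2) - q*S*exp(-qT)*N(-d1)
N(-d1) = 0.5091030777; N(-d2) = 0.6527737887; sqrt(T) = 1.0000000000
Term 1 = -104.2100 * 1.0000000000 * 0.3988384187 * 0.3700 / (2 * 1.0000000000) = -7.6891460484
Term 2 = 0.0150 * 114.2400 * 0.9851119396 * 0.6527737887 = 1.1019394817
Term 3 = 0 (no dividend yield, q = 0)
Theta = -7.6891460484 + (1.1019394817) + (0.0000000000) = -6.587207


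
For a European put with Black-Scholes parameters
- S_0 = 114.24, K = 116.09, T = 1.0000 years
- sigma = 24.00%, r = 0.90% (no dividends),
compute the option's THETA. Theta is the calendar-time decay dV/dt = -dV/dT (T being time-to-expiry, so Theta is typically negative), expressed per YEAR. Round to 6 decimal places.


d1 = 0.0905656093; d2 = -0.1494343907
phi(d1) = 0.3973095425; exp(-qT) = 1.0000000000; exp(-rT) = 0.9910403788
Theta = -S*exp(-qT)*phi(d1)*sigma/(2*sqrt(T)) + r*K*exp(-rT)*N(-d2) - q*S*exp(-qT)*N(-d1)
N(-d1) = 0.4639188797; N(-d2) = 0.5593945617; sqrt(T) = 1.0000000000
Term 1 = -114.2400 * 1.0000000000 * 0.3973095425 * 0.2400 / (2 * 1.0000000000) = -5.4466370562
Term 2 = 0.0090 * 116.0900 * 0.9910403788 * 0.5593945617 = 0.5792244826
Term 3 = 0 (no dividend yield, q = 0)
Theta = -5.4466370562 + (0.5792244826) + (0.0000000000) = -4.867413

Answer: Theta = -4.867413


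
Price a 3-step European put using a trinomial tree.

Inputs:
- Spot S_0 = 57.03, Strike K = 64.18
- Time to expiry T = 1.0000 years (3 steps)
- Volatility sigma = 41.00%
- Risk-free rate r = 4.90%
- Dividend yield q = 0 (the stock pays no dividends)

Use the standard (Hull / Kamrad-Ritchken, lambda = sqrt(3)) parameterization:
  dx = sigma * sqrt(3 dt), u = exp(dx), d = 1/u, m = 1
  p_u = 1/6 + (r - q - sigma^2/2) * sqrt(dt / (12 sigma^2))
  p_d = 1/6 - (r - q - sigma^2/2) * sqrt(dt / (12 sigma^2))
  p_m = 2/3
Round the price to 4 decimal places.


Answer: Price = V(0,0) = 11.8941

Derivation:
dt = T/N = 0.333333; dx = sigma*sqrt(3*dt) = 0.410000
u = exp(dx) = 1.506818; d = 1/u = 0.663650
p_u = 0.152419, p_m = 0.666667, p_d = 0.180915
Discount per step: exp(-r*dt) = 0.983799
Stock lattice S(k, j) with j the centered position index:
  k=0: S(0,+0) = 57.0300
  k=1: S(1,-1) = 37.8480; S(1,+0) = 57.0300; S(1,+1) = 85.9338
  k=2: S(2,-2) = 25.1178; S(2,-1) = 37.8480; S(2,+0) = 57.0300; S(2,+1) = 85.9338; S(2,+2) = 129.4866
  k=3: S(3,-3) = 16.6694; S(3,-2) = 25.1178; S(3,-1) = 37.8480; S(3,+0) = 57.0300; S(3,+1) = 85.9338; S(3,+2) = 129.4866; S(3,+3) = 195.1127
Terminal payoffs V(N, j) = max(K - S_T, 0):
  V(3,-3) = 47.510554; V(3,-2) = 39.062183; V(3,-1) = 26.332026; V(3,+0) = 7.150000; V(3,+1) = 0.000000; V(3,+2) = 0.000000; V(3,+3) = 0.000000
Backward induction: V(k, j) = exp(-r*dt) * [p_u * V(k+1, j+1) + p_m * V(k+1, j) + p_d * V(k+1, j-1)]
  V(2,-2) = exp(-r*dt) * [p_u*26.332026 + p_m*39.062183 + p_d*47.510554] = 38.024142
  V(2,-1) = exp(-r*dt) * [p_u*7.150000 + p_m*26.332026 + p_d*39.062183] = 25.294857
  V(2,+0) = exp(-r*dt) * [p_u*0.000000 + p_m*7.150000 + p_d*26.332026] = 9.376115
  V(2,+1) = exp(-r*dt) * [p_u*0.000000 + p_m*0.000000 + p_d*7.150000] = 1.272583
  V(2,+2) = exp(-r*dt) * [p_u*0.000000 + p_m*0.000000 + p_d*0.000000] = 0.000000
  V(1,-1) = exp(-r*dt) * [p_u*9.376115 + p_m*25.294857 + p_d*38.024142] = 24.763662
  V(1,+0) = exp(-r*dt) * [p_u*1.272583 + p_m*9.376115 + p_d*25.294857] = 10.842372
  V(1,+1) = exp(-r*dt) * [p_u*0.000000 + p_m*1.272583 + p_d*9.376115] = 2.503440
  V(0,+0) = exp(-r*dt) * [p_u*2.503440 + p_m*10.842372 + p_d*24.763662] = 11.894063


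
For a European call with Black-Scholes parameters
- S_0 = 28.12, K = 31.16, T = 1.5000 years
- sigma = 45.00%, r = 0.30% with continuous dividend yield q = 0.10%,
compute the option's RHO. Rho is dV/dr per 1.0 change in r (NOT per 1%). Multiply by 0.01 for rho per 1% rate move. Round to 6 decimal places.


Answer: Rho = 15.078419

Derivation:
d1 = 0.0947514270; d2 = -0.4563837651
phi(d1) = 0.3971554752; exp(-qT) = 0.9985011244; exp(-rT) = 0.9955101098
N(d2) = 0.3240570191
Rho = K*T*exp(-rT)*N(d2) = 31.1600 * 1.5000 * 0.9955101098 * 0.3240570191 = 15.078419


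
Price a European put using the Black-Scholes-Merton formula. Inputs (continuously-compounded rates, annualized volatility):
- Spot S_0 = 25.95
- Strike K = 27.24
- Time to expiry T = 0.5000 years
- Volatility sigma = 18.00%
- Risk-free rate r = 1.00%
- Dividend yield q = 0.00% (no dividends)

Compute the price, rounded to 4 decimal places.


d1 = (ln(S/K) + (r - q + 0.5*sigma^2) * T) / (sigma * sqrt(T)) = -0.27824551
d2 = d1 - sigma * sqrt(T) = -0.40552473
exp(-rT) = 0.99501248; exp(-qT) = 1.00000000
P = K * exp(-rT) * N(-d2) - S_0 * exp(-qT) * N(-d1)
N(-d1) = 0.60958805; N(-d2) = 0.65745408
P = 27.2400 * 0.99501248 * 0.65745408 - 25.9500 * 1.00000000 * 0.60958805 = 2.0009

Answer: Price = 2.0009


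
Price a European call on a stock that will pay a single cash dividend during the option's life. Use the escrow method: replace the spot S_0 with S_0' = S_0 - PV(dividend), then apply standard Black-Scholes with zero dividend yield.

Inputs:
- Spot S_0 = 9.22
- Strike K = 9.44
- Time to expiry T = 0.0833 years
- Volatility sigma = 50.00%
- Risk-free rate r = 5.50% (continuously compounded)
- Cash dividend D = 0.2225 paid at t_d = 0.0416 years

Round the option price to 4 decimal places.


PV(D) = D * exp(-r * t_d) = 0.2225 * 0.99771462 = 0.22199150
S_0' = S_0 - PV(D) = 9.2200 - 0.22199150 = 8.99800850
d1 = (ln(S_0'/K) + (r + sigma^2/2)*T) / (sigma*sqrt(T)) = -0.22839029
d2 = d1 - sigma*sqrt(T) = -0.37269899
exp(-rT) = 0.99542898
N(d1) = 0.40967142; N(d2) = 0.35468624
C = S_0' * N(d1) - K * exp(-rT) * N(d2) = 8.99800850 * 0.40967142 - 9.4400 * 0.99542898 * 0.35468624 = 0.3533

Answer: Price = 0.3533


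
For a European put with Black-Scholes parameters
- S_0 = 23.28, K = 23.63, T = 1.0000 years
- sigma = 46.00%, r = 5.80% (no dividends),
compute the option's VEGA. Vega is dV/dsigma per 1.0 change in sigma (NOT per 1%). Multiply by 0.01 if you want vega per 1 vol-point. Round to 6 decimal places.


d1 = 0.3236468080; d2 = -0.1363531920
phi(d1) = 0.3785859462; exp(-qT) = 1.0000000000; exp(-rT) = 0.9436499474
Vega = S * exp(-qT) * phi(d1) * sqrt(T) = 23.2800 * 1.0000000000 * 0.3785859462 * 1.0000000000 = 8.813481

Answer: Vega = 8.813481


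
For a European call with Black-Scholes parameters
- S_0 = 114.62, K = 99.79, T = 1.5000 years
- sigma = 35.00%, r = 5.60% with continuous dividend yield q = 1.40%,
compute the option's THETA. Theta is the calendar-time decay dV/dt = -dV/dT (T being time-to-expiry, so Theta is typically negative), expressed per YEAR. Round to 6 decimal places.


d1 = 0.6845258448; d2 = 0.2558651398
phi(d1) = 0.3156168348; exp(-qT) = 0.9792189646; exp(-rT) = 0.9194312561
Theta = -S*exp(-qT)*phi(d1)*sigma/(2*sqrt(T)) - r*K*exp(-rT)*N(d2) + q*S*exp(-qT)*N(d1)
N(d1) = 0.7531784124; N(d2) = 0.6009725134; sqrt(T) = 1.2247448714
Term 1 = -114.6200 * 0.9792189646 * 0.3156168348 * 0.3500 / (2 * 1.2247448714) = -5.0616580162
Term 2 = -0.0560 * 99.7900 * 0.9194312561 * 0.6009725134 = -3.0877982899
Term 3 = 0.0140 * 114.6200 * 0.9792189646 * 0.7531784124 = 1.1834941607
Theta = -5.0616580162 + (-3.0877982899) + (1.1834941607) = -6.965962

Answer: Theta = -6.965962


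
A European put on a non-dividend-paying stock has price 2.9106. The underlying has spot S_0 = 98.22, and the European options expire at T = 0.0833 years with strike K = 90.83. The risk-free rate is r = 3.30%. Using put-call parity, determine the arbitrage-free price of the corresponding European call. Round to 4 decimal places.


Put-call parity: C - P = S_0 * exp(-qT) - K * exp(-rT).
S_0 * exp(-qT) = 98.2200 * 1.00000000 = 98.22000000
K * exp(-rT) = 90.8300 * 0.99725487 = 90.58066027
C = P + S*exp(-qT) - K*exp(-rT)
C = 2.9106 + 98.22000000 - 90.58066027 = 10.5499

Answer: Call price = 10.5499


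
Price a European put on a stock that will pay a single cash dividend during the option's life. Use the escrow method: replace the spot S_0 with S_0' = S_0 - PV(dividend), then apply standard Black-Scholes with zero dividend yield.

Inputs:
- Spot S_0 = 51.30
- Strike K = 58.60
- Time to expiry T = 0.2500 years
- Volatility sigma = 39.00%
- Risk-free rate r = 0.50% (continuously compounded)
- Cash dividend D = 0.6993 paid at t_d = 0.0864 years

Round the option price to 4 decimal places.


PV(D) = D * exp(-r * t_d) = 0.6993 * 0.99956809 = 0.69899797
S_0' = S_0 - PV(D) = 51.3000 - 0.69899797 = 50.60100203
d1 = (ln(S_0'/K) + (r + sigma^2/2)*T) / (sigma*sqrt(T)) = -0.64872214
d2 = d1 - sigma*sqrt(T) = -0.84372214
exp(-rT) = 0.99875078
N(-d1) = 0.74174100; N(-d2) = 0.80058765
P = K * exp(-rT) * N(-d2) - S_0' * N(-d1) = 58.6000 * 0.99875078 * 0.80058765 - 50.60100203 * 0.74174100 = 9.3230

Answer: Price = 9.3230


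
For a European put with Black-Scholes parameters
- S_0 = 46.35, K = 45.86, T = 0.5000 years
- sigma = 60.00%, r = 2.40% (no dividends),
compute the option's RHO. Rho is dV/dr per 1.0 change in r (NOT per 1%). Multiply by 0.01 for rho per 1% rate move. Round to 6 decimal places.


d1 = 0.2654667762; d2 = -0.1587972925
phi(d1) = 0.3851298080; exp(-qT) = 1.0000000000; exp(-rT) = 0.9880717129
N(-d2) = 0.5630857090
Rho = -K*T*exp(-rT)*N(-d2) = -45.8600 * 0.5000 * 0.9880717129 * 0.5630857090 = -12.757543

Answer: Rho = -12.757543


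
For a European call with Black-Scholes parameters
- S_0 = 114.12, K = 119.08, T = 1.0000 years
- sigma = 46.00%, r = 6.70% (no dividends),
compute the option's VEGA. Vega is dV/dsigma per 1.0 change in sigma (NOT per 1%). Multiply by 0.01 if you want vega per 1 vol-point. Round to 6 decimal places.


Answer: Vega = 43.738177

Derivation:
d1 = 0.2831630222; d2 = -0.1768369778
phi(d1) = 0.3832647859; exp(-qT) = 1.0000000000; exp(-rT) = 0.9351952013
Vega = S * exp(-qT) * phi(d1) * sqrt(T) = 114.1200 * 1.0000000000 * 0.3832647859 * 1.0000000000 = 43.738177


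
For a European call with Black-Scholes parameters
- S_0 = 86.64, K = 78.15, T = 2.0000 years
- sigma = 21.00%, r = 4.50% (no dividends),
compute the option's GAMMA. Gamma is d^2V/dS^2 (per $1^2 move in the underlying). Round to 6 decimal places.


Answer: Gamma = 0.011269

Derivation:
d1 = 0.7988001655; d2 = 0.5018153174
phi(d1) = 0.2899695431; exp(-qT) = 1.0000000000; exp(-rT) = 0.9139311853
Gamma = exp(-qT) * phi(d1) / (S * sigma * sqrt(T)) = 1.0000000000 * 0.2899695431 / (86.6400 * 0.2100 * 1.4142135624) = 0.011269


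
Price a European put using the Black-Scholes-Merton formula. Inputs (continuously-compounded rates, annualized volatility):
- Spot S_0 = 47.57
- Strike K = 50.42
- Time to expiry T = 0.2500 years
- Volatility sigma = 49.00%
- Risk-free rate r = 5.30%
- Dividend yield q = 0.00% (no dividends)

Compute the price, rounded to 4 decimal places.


d1 = (ln(S/K) + (r - q + 0.5*sigma^2) * T) / (sigma * sqrt(T)) = -0.06091066
d2 = d1 - sigma * sqrt(T) = -0.30591066
exp(-rT) = 0.98683739; exp(-qT) = 1.00000000
P = K * exp(-rT) * N(-d2) - S_0 * exp(-qT) * N(-d1)
N(-d1) = 0.52428482; N(-d2) = 0.62016366
P = 50.4200 * 0.98683739 * 0.62016366 - 47.5700 * 1.00000000 * 0.52428482 = 5.9168

Answer: Price = 5.9168


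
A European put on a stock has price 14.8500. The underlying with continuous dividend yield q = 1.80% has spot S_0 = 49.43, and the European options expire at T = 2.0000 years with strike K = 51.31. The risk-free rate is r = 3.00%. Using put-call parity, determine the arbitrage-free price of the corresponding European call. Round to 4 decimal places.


Put-call parity: C - P = S_0 * exp(-qT) - K * exp(-rT).
S_0 * exp(-qT) = 49.4300 * 0.96464029 = 47.68216971
K * exp(-rT) = 51.3100 * 0.94176453 = 48.32193822
C = P + S*exp(-qT) - K*exp(-rT)
C = 14.8500 + 47.68216971 - 48.32193822 = 14.2102

Answer: Call price = 14.2102


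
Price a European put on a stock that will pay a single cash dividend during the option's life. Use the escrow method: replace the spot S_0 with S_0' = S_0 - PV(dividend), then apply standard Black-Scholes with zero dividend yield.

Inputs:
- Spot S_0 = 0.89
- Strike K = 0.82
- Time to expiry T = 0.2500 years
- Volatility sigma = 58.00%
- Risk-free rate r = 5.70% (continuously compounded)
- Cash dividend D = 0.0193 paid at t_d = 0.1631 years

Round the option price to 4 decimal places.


Answer: Price = 0.0687

Derivation:
PV(D) = D * exp(-r * t_d) = 0.0193 * 0.99074638 = 0.01912141
S_0' = S_0 - PV(D) = 0.8900 - 0.01912141 = 0.87087859
d1 = (ln(S_0'/K) + (r + sigma^2/2)*T) / (sigma*sqrt(T)) = 0.40171807
d2 = d1 - sigma*sqrt(T) = 0.11171807
exp(-rT) = 0.98585105
N(-d1) = 0.34394576; N(-d2) = 0.45552347
P = K * exp(-rT) * N(-d2) - S_0' * N(-d1) = 0.8200 * 0.98585105 * 0.45552347 - 0.87087859 * 0.34394576 = 0.0687


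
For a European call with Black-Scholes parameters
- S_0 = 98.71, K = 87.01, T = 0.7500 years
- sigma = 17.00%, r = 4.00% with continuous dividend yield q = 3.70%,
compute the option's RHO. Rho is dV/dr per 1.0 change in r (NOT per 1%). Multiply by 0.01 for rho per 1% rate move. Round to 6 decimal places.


d1 = 0.9458403689; d2 = 0.7986160502
phi(d1) = 0.2550627885; exp(-qT) = 0.9726314943; exp(-rT) = 0.9704455335
N(d2) = 0.7877434610
Rho = K*T*exp(-rT)*N(d2) = 87.0100 * 0.7500 * 0.9704455335 * 0.7877434610 = 49.886887

Answer: Rho = 49.886887


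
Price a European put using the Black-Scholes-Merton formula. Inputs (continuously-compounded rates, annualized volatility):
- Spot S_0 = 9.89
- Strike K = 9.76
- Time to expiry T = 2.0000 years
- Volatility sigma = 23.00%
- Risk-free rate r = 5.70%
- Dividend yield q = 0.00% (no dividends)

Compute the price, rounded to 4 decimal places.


d1 = (ln(S/K) + (r - q + 0.5*sigma^2) * T) / (sigma * sqrt(T)) = 0.55379295
d2 = d1 - sigma * sqrt(T) = 0.22852383
exp(-rT) = 0.89225796; exp(-qT) = 1.00000000
P = K * exp(-rT) * N(-d2) - S_0 * exp(-qT) * N(-d1)
N(-d1) = 0.28986028; N(-d2) = 0.40961952
P = 9.7600 * 0.89225796 * 0.40961952 - 9.8900 * 1.00000000 * 0.28986028 = 0.7004

Answer: Price = 0.7004


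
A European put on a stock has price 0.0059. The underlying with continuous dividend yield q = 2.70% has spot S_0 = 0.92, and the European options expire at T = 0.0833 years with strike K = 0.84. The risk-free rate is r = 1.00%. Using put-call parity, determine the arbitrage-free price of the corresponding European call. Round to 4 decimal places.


Answer: Call price = 0.0845

Derivation:
Put-call parity: C - P = S_0 * exp(-qT) - K * exp(-rT).
S_0 * exp(-qT) = 0.9200 * 0.99775343 = 0.91793315
K * exp(-rT) = 0.8400 * 0.99916735 = 0.83930057
C = P + S*exp(-qT) - K*exp(-rT)
C = 0.0059 + 0.91793315 - 0.83930057 = 0.0845


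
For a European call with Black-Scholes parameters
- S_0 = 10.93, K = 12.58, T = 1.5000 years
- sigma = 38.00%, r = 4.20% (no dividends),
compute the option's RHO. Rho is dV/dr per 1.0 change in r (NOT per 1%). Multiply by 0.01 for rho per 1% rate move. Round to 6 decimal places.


Answer: Rho = 6.108896

Derivation:
d1 = 0.0659708845; d2 = -0.3994321667
phi(d1) = 0.3980750944; exp(-qT) = 1.0000000000; exp(-rT) = 0.9389434737
N(d2) = 0.3447873982
Rho = K*T*exp(-rT)*N(d2) = 12.5800 * 1.5000 * 0.9389434737 * 0.3447873982 = 6.108896


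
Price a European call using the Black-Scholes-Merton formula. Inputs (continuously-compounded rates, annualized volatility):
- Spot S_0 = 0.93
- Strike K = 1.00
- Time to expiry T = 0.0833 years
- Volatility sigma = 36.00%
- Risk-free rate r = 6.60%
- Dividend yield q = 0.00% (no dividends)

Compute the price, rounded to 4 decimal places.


d1 = (ln(S/K) + (r - q + 0.5*sigma^2) * T) / (sigma * sqrt(T)) = -0.59358720
d2 = d1 - sigma * sqrt(T) = -0.69748946
exp(-rT) = 0.99451729; exp(-qT) = 1.00000000
C = S_0 * exp(-qT) * N(d1) - K * exp(-rT) * N(d2)
N(d1) = 0.27639412; N(d2) = 0.24274827
C = 0.9300 * 1.00000000 * 0.27639412 - 1.0000 * 0.99451729 * 0.24274827 = 0.0156

Answer: Price = 0.0156


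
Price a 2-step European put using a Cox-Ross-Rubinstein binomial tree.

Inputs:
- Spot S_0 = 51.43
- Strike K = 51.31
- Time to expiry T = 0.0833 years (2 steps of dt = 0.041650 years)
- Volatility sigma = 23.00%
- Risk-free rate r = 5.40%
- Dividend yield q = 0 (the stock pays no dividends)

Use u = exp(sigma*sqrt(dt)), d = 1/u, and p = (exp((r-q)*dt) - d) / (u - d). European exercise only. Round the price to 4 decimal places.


dt = T/N = 0.041650
u = exp(sigma*sqrt(dt)) = 1.048058; d = 1/u = 0.954145
p = (exp((r-q)*dt) - d) / (u - d) = 0.512243
Discount per step: exp(-r*dt) = 0.997753
Stock lattice S(k, i) with i counting down-moves:
  k=0: S(0,0) = 51.4300
  k=1: S(1,0) = 53.9016; S(1,1) = 49.0717
  k=2: S(2,0) = 56.4921; S(2,1) = 51.4300; S(2,2) = 46.8215
Terminal payoffs V(N, i) = max(K - S_T, 0):
  V(2,0) = 0.000000; V(2,1) = 0.000000; V(2,2) = 4.488461
Backward induction: V(k, i) = exp(-r*dt) * [p * V(k+1, i) + (1-p) * V(k+1, i+1)].
  V(1,0) = exp(-r*dt) * [p*0.000000 + (1-p)*0.000000] = 0.000000
  V(1,1) = exp(-r*dt) * [p*0.000000 + (1-p)*4.488461] = 2.184359
  V(0,0) = exp(-r*dt) * [p*0.000000 + (1-p)*2.184359] = 1.063043

Answer: Price = V(0,0) = 1.0630


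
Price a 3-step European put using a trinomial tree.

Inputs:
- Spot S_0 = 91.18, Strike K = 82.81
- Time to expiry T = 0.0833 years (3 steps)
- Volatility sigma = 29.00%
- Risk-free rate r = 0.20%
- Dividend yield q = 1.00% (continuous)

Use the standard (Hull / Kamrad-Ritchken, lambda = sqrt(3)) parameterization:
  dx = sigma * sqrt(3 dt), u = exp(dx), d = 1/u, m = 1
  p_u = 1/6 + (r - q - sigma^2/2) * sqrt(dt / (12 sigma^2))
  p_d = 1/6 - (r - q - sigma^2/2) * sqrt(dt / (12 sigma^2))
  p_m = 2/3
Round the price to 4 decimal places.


Answer: Price = V(0,0) = 0.4116

Derivation:
dt = T/N = 0.027767; dx = sigma*sqrt(3*dt) = 0.083699
u = exp(dx) = 1.087302; d = 1/u = 0.919708
p_u = 0.158365, p_m = 0.666667, p_d = 0.174969
Discount per step: exp(-r*dt) = 0.999944
Stock lattice S(k, j) with j the centered position index:
  k=0: S(0,+0) = 91.1800
  k=1: S(1,-1) = 83.8590; S(1,+0) = 91.1800; S(1,+1) = 99.1402
  k=2: S(2,-2) = 77.1258; S(2,-1) = 83.8590; S(2,+0) = 91.1800; S(2,+1) = 99.1402; S(2,+2) = 107.7953
  k=3: S(3,-3) = 70.9332; S(3,-2) = 77.1258; S(3,-1) = 83.8590; S(3,+0) = 91.1800; S(3,+1) = 99.1402; S(3,+2) = 107.7953; S(3,+3) = 117.2060
Terminal payoffs V(N, j) = max(K - S_T, 0):
  V(3,-3) = 11.876810; V(3,-2) = 5.684228; V(3,-1) = 0.000000; V(3,+0) = 0.000000; V(3,+1) = 0.000000; V(3,+2) = 0.000000; V(3,+3) = 0.000000
Backward induction: V(k, j) = exp(-r*dt) * [p_u * V(k+1, j+1) + p_m * V(k+1, j) + p_d * V(k+1, j-1)]
  V(2,-2) = exp(-r*dt) * [p_u*0.000000 + p_m*5.684228 + p_d*11.876810] = 5.867228
  V(2,-1) = exp(-r*dt) * [p_u*0.000000 + p_m*0.000000 + p_d*5.684228] = 0.994506
  V(2,+0) = exp(-r*dt) * [p_u*0.000000 + p_m*0.000000 + p_d*0.000000] = 0.000000
  V(2,+1) = exp(-r*dt) * [p_u*0.000000 + p_m*0.000000 + p_d*0.000000] = 0.000000
  V(2,+2) = exp(-r*dt) * [p_u*0.000000 + p_m*0.000000 + p_d*0.000000] = 0.000000
  V(1,-1) = exp(-r*dt) * [p_u*0.000000 + p_m*0.994506 + p_d*5.867228] = 1.689491
  V(1,+0) = exp(-r*dt) * [p_u*0.000000 + p_m*0.000000 + p_d*0.994506] = 0.173998
  V(1,+1) = exp(-r*dt) * [p_u*0.000000 + p_m*0.000000 + p_d*0.000000] = 0.000000
  V(0,+0) = exp(-r*dt) * [p_u*0.000000 + p_m*0.173998 + p_d*1.689491] = 0.411583


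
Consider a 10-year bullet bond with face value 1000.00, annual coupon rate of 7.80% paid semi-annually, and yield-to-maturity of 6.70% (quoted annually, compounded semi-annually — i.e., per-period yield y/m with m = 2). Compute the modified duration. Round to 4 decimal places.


Answer: Modified duration = 7.0091

Derivation:
Coupon per period c = face * coupon_rate / m = 39.000000
Periods per year m = 2; per-period yield y/m = 0.033500
Number of cashflows N = 20
Cashflows (t years, CF_t, discount factor 1/(1+y/m)^(m*t), PV):
  t = 0.5000: CF_t = 39.000000, DF = 0.967586, PV = 37.735849
  t = 1.0000: CF_t = 39.000000, DF = 0.936222, PV = 36.512674
  t = 1.5000: CF_t = 39.000000, DF = 0.905876, PV = 35.329148
  t = 2.0000: CF_t = 39.000000, DF = 0.876512, PV = 34.183985
  t = 2.5000: CF_t = 39.000000, DF = 0.848101, PV = 33.075941
  t = 3.0000: CF_t = 39.000000, DF = 0.820611, PV = 32.003813
  t = 3.5000: CF_t = 39.000000, DF = 0.794011, PV = 30.966437
  t = 4.0000: CF_t = 39.000000, DF = 0.768274, PV = 29.962687
  t = 4.5000: CF_t = 39.000000, DF = 0.743371, PV = 28.991473
  t = 5.0000: CF_t = 39.000000, DF = 0.719275, PV = 28.051740
  t = 5.5000: CF_t = 39.000000, DF = 0.695961, PV = 27.142467
  t = 6.0000: CF_t = 39.000000, DF = 0.673402, PV = 26.262668
  t = 6.5000: CF_t = 39.000000, DF = 0.651574, PV = 25.411386
  t = 7.0000: CF_t = 39.000000, DF = 0.630454, PV = 24.587698
  t = 7.5000: CF_t = 39.000000, DF = 0.610018, PV = 23.790709
  t = 8.0000: CF_t = 39.000000, DF = 0.590245, PV = 23.019554
  t = 8.5000: CF_t = 39.000000, DF = 0.571113, PV = 22.273396
  t = 9.0000: CF_t = 39.000000, DF = 0.552601, PV = 21.551423
  t = 9.5000: CF_t = 39.000000, DF = 0.534689, PV = 20.852852
  t = 10.0000: CF_t = 1039.000000, DF = 0.517357, PV = 537.533986
Price P = sum_t PV_t = 1079.239886
First compute Macaulay numerator sum_t t * PV_t:
  t * PV_t at t = 0.5000: 18.867925
  t * PV_t at t = 1.0000: 36.512674
  t * PV_t at t = 1.5000: 52.993722
  t * PV_t at t = 2.0000: 68.367969
  t * PV_t at t = 2.5000: 82.689851
  t * PV_t at t = 3.0000: 96.011438
  t * PV_t at t = 3.5000: 108.382530
  t * PV_t at t = 4.0000: 119.850748
  t * PV_t at t = 4.5000: 130.461628
  t * PV_t at t = 5.0000: 140.258698
  t * PV_t at t = 5.5000: 149.283568
  t * PV_t at t = 6.0000: 157.576005
  t * PV_t at t = 6.5000: 165.174009
  t * PV_t at t = 7.0000: 172.113887
  t * PV_t at t = 7.5000: 178.430321
  t * PV_t at t = 8.0000: 184.156435
  t * PV_t at t = 8.5000: 189.323863
  t * PV_t at t = 9.0000: 193.962806
  t * PV_t at t = 9.5000: 198.102098
  t * PV_t at t = 10.0000: 5375.339863
Macaulay duration D = 7817.860038 / 1079.239886 = 7.243858
Modified duration = D / (1 + y/m) = 7.243858 / (1 + 0.033500) = 7.009054


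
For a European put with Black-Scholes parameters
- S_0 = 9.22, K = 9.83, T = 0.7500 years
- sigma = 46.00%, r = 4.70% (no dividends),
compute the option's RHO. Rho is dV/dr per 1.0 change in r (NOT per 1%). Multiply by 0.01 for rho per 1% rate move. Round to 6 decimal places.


Answer: Rho = -4.320126

Derivation:
d1 = 0.1268566648; d2 = -0.2715150209
phi(d1) = 0.3957451483; exp(-qT) = 1.0000000000; exp(-rT) = 0.9653640451
N(-d2) = 0.6070025258
Rho = -K*T*exp(-rT)*N(-d2) = -9.8300 * 0.7500 * 0.9653640451 * 0.6070025258 = -4.320126


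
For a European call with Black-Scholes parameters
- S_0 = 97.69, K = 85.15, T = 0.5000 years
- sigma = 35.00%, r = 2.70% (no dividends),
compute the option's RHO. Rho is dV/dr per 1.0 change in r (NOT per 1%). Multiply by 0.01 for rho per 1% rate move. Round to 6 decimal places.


Answer: Rho = 28.835357

Derivation:
d1 = 0.7334103152; d2 = 0.4859229418
phi(d1) = 0.3048657149; exp(-qT) = 1.0000000000; exp(-rT) = 0.9865907163
N(d2) = 0.6864890991
Rho = K*T*exp(-rT)*N(d2) = 85.1500 * 0.5000 * 0.9865907163 * 0.6864890991 = 28.835357


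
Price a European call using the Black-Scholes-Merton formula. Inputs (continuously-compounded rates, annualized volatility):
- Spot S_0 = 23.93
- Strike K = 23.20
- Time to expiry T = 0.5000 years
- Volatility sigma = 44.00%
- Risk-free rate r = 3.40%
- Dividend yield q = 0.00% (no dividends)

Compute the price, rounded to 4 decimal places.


Answer: Price = 3.4835

Derivation:
d1 = (ln(S/K) + (r - q + 0.5*sigma^2) * T) / (sigma * sqrt(T)) = 0.30977906
d2 = d1 - sigma * sqrt(T) = -0.00134793
exp(-rT) = 0.98314368; exp(-qT) = 1.00000000
C = S_0 * exp(-qT) * N(d1) - K * exp(-rT) * N(d2)
N(d1) = 0.62163551; N(d2) = 0.49946225
C = 23.9300 * 1.00000000 * 0.62163551 - 23.2000 * 0.98314368 * 0.49946225 = 3.4835


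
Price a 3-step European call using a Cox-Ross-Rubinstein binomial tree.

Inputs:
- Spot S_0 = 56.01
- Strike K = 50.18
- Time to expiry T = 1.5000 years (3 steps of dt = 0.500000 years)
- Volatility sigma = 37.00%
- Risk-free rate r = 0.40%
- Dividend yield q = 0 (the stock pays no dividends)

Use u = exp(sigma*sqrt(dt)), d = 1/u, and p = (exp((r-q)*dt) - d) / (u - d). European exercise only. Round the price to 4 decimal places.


Answer: Price = V(0,0) = 13.3699

Derivation:
dt = T/N = 0.500000
u = exp(sigma*sqrt(dt)) = 1.299045; d = 1/u = 0.769796
p = (exp((r-q)*dt) - d) / (u - d) = 0.438746
Discount per step: exp(-r*dt) = 0.998002
Stock lattice S(k, i) with i counting down-moves:
  k=0: S(0,0) = 56.0100
  k=1: S(1,0) = 72.7595; S(1,1) = 43.1163
  k=2: S(2,0) = 94.5179; S(2,1) = 56.0100; S(2,2) = 33.1908
  k=3: S(3,0) = 122.7830; S(3,1) = 72.7595; S(3,2) = 43.1163; S(3,3) = 25.5501
Terminal payoffs V(N, i) = max(S_T - K, 0):
  V(3,0) = 72.603025; V(3,1) = 22.579520; V(3,2) = 0.000000; V(3,3) = 0.000000
Backward induction: V(k, i) = exp(-r*dt) * [p * V(k+1, i) + (1-p) * V(k+1, i+1)].
  V(2,0) = exp(-r*dt) * [p*72.603025 + (1-p)*22.579520] = 44.438163
  V(2,1) = exp(-r*dt) * [p*22.579520 + (1-p)*0.000000] = 9.886878
  V(2,2) = exp(-r*dt) * [p*0.000000 + (1-p)*0.000000] = 0.000000
  V(1,0) = exp(-r*dt) * [p*44.438163 + (1-p)*9.886878] = 24.996070
  V(1,1) = exp(-r*dt) * [p*9.886878 + (1-p)*0.000000] = 4.329160
  V(0,0) = exp(-r*dt) * [p*24.996070 + (1-p)*4.329160] = 13.369916


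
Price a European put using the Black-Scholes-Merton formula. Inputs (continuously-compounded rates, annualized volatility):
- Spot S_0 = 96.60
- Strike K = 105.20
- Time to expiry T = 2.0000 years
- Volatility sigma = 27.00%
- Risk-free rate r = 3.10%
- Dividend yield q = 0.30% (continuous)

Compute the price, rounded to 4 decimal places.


d1 = (ln(S/K) + (r - q + 0.5*sigma^2) * T) / (sigma * sqrt(T)) = 0.11422509
d2 = d1 - sigma * sqrt(T) = -0.26761257
exp(-rT) = 0.93988289; exp(-qT) = 0.99401796
P = K * exp(-rT) * N(-d2) - S_0 * exp(-qT) * N(-d1)
N(-d1) = 0.45452968; N(-d2) = 0.60550122
P = 105.2000 * 0.93988289 * 0.60550122 - 96.6000 * 0.99401796 * 0.45452968 = 16.2244

Answer: Price = 16.2244


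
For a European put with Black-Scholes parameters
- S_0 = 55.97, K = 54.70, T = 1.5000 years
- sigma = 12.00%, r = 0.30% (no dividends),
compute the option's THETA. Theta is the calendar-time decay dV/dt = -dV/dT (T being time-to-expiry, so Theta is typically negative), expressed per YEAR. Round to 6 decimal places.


d1 = 0.2602727336; d2 = 0.1133033490
phi(d1) = 0.3856560067; exp(-qT) = 1.0000000000; exp(-rT) = 0.9955101098
Theta = -S*exp(-qT)*phi(d1)*sigma/(2*sqrt(T)) + r*K*exp(-rT)*N(-d2) - q*S*exp(-qT)*N(-d1)
N(-d1) = 0.3973267017; N(-d2) = 0.4548950311; sqrt(T) = 1.2247448714
Term 1 = -55.9700 * 1.0000000000 * 0.3856560067 * 0.1200 / (2 * 1.2247448714) = -1.0574528883
Term 2 = 0.0030 * 54.7000 * 0.9955101098 * 0.4548950311 = 0.0743131120
Term 3 = 0 (no dividend yield, q = 0)
Theta = -1.0574528883 + (0.0743131120) + (0.0000000000) = -0.983140

Answer: Theta = -0.983140


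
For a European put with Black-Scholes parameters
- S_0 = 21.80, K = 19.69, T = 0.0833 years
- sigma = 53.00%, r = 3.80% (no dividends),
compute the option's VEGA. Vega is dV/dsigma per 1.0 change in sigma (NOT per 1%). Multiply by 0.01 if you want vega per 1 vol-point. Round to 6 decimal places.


Answer: Vega = 1.876640

Derivation:
d1 = 0.7626729644; d2 = 0.6097057457
phi(d1) = 0.2982648113; exp(-qT) = 1.0000000000; exp(-rT) = 0.9968396046
Vega = S * exp(-qT) * phi(d1) * sqrt(T) = 21.8000 * 1.0000000000 * 0.2982648113 * 0.2886173938 = 1.876640


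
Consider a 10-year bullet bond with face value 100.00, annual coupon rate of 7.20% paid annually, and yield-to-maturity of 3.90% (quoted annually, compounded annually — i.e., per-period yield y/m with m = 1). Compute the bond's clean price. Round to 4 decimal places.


Coupon per period c = face * coupon_rate / m = 7.200000
Periods per year m = 1; per-period yield y/m = 0.039000
Number of cashflows N = 10
Cashflows (t years, CF_t, discount factor 1/(1+y/m)^(m*t), PV):
  t = 1.0000: CF_t = 7.200000, DF = 0.962464, PV = 6.929740
  t = 2.0000: CF_t = 7.200000, DF = 0.926337, PV = 6.669625
  t = 3.0000: CF_t = 7.200000, DF = 0.891566, PV = 6.419273
  t = 4.0000: CF_t = 7.200000, DF = 0.858100, PV = 6.178319
  t = 5.0000: CF_t = 7.200000, DF = 0.825890, PV = 5.946409
  t = 6.0000: CF_t = 7.200000, DF = 0.794889, PV = 5.723204
  t = 7.0000: CF_t = 7.200000, DF = 0.765052, PV = 5.508377
  t = 8.0000: CF_t = 7.200000, DF = 0.736335, PV = 5.301614
  t = 9.0000: CF_t = 7.200000, DF = 0.708696, PV = 5.102612
  t = 10.0000: CF_t = 107.200000, DF = 0.682094, PV = 73.120526
Price P = sum_t PV_t = 126.899699

Answer: Price = 126.8997


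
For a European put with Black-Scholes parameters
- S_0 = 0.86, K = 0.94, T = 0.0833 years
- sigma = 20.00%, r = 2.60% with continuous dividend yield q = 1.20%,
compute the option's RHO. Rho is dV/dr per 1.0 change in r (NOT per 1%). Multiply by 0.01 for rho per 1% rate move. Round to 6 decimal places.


Answer: Rho = -0.073396

Derivation:
d1 = -1.4918589085; d2 = -1.5495823873
phi(d1) = 0.1311045694; exp(-qT) = 0.9990008994; exp(-rT) = 0.9978365437
N(-d2) = 0.9393791085
Rho = -K*T*exp(-rT)*N(-d2) = -0.9400 * 0.0833 * 0.9978365437 * 0.9393791085 = -0.073396


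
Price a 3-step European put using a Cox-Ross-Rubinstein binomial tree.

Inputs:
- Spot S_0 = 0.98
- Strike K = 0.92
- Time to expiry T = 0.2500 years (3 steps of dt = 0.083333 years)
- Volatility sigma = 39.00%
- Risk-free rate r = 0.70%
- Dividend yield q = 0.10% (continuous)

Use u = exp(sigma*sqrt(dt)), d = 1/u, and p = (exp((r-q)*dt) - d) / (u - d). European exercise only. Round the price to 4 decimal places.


Answer: Price = V(0,0) = 0.0495

Derivation:
dt = T/N = 0.083333
u = exp(sigma*sqrt(dt)) = 1.119165; d = 1/u = 0.893523
p = (exp((r-q)*dt) - d) / (u - d) = 0.474100
Discount per step: exp(-r*dt) = 0.999417
Stock lattice S(k, i) with i counting down-moves:
  k=0: S(0,0) = 0.9800
  k=1: S(1,0) = 1.0968; S(1,1) = 0.8757
  k=2: S(2,0) = 1.2275; S(2,1) = 0.9800; S(2,2) = 0.7824
  k=3: S(3,0) = 1.3738; S(3,1) = 1.0968; S(3,2) = 0.8757; S(3,3) = 0.6991
Terminal payoffs V(N, i) = max(K - S_T, 0):
  V(3,0) = 0.000000; V(3,1) = 0.000000; V(3,2) = 0.044348; V(3,3) = 0.220894
Backward induction: V(k, i) = exp(-r*dt) * [p * V(k+1, i) + (1-p) * V(k+1, i+1)].
  V(2,0) = exp(-r*dt) * [p*0.000000 + (1-p)*0.000000] = 0.000000
  V(2,1) = exp(-r*dt) * [p*0.000000 + (1-p)*0.044348] = 0.023309
  V(2,2) = exp(-r*dt) * [p*0.044348 + (1-p)*0.220894] = 0.137113
  V(1,0) = exp(-r*dt) * [p*0.000000 + (1-p)*0.023309] = 0.012251
  V(1,1) = exp(-r*dt) * [p*0.023309 + (1-p)*0.137113] = 0.083110
  V(0,0) = exp(-r*dt) * [p*0.012251 + (1-p)*0.083110] = 0.049487


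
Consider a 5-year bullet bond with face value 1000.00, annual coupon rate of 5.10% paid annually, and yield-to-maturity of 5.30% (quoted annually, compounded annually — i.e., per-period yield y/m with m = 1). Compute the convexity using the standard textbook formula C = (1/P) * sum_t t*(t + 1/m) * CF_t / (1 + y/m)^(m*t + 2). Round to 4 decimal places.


Answer: Convexity = 23.7256

Derivation:
Coupon per period c = face * coupon_rate / m = 51.000000
Periods per year m = 1; per-period yield y/m = 0.053000
Number of cashflows N = 5
Cashflows (t years, CF_t, discount factor 1/(1+y/m)^(m*t), PV):
  t = 1.0000: CF_t = 51.000000, DF = 0.949668, PV = 48.433048
  t = 2.0000: CF_t = 51.000000, DF = 0.901869, PV = 45.995298
  t = 3.0000: CF_t = 51.000000, DF = 0.856475, PV = 43.680245
  t = 4.0000: CF_t = 51.000000, DF = 0.813367, PV = 41.481714
  t = 5.0000: CF_t = 1051.000000, DF = 0.772428, PV = 811.822082
Price P = sum_t PV_t = 991.412386
Convexity numerator sum_t t*(t + 1/m) * CF_t / (1+y/m)^(m*t + 2):
  t = 1.0000: term = 87.360489
  t = 2.0000: term = 248.890283
  t = 3.0000: term = 472.726084
  t = 4.0000: term = 748.221089
  t = 5.0000: term = 21964.704882
Convexity = (1/P) * sum = 23521.902827 / 991.412386 = 23.725650


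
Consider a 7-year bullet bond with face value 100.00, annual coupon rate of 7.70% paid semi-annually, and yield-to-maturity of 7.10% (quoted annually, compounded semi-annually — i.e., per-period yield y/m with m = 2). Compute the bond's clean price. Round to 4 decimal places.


Coupon per period c = face * coupon_rate / m = 3.850000
Periods per year m = 2; per-period yield y/m = 0.035500
Number of cashflows N = 14
Cashflows (t years, CF_t, discount factor 1/(1+y/m)^(m*t), PV):
  t = 0.5000: CF_t = 3.850000, DF = 0.965717, PV = 3.718011
  t = 1.0000: CF_t = 3.850000, DF = 0.932609, PV = 3.590546
  t = 1.5000: CF_t = 3.850000, DF = 0.900637, PV = 3.467452
  t = 2.0000: CF_t = 3.850000, DF = 0.869760, PV = 3.348577
  t = 2.5000: CF_t = 3.850000, DF = 0.839942, PV = 3.233778
  t = 3.0000: CF_t = 3.850000, DF = 0.811147, PV = 3.122915
  t = 3.5000: CF_t = 3.850000, DF = 0.783338, PV = 3.015852
  t = 4.0000: CF_t = 3.850000, DF = 0.756483, PV = 2.912460
  t = 4.5000: CF_t = 3.850000, DF = 0.730549, PV = 2.812612
  t = 5.0000: CF_t = 3.850000, DF = 0.705503, PV = 2.716187
  t = 5.5000: CF_t = 3.850000, DF = 0.681316, PV = 2.623068
  t = 6.0000: CF_t = 3.850000, DF = 0.657959, PV = 2.533142
  t = 6.5000: CF_t = 3.850000, DF = 0.635402, PV = 2.446298
  t = 7.0000: CF_t = 103.850000, DF = 0.613619, PV = 63.724297
Price P = sum_t PV_t = 103.265194

Answer: Price = 103.2652


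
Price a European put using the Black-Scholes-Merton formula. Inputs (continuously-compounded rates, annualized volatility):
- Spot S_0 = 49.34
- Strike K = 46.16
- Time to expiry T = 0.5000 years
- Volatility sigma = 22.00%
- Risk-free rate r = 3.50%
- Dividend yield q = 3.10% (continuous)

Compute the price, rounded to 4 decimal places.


Answer: Price = 1.5792

Derivation:
d1 = (ln(S/K) + (r - q + 0.5*sigma^2) * T) / (sigma * sqrt(T)) = 0.51889738
d2 = d1 - sigma * sqrt(T) = 0.36333389
exp(-rT) = 0.98265224; exp(-qT) = 0.98461951
P = K * exp(-rT) * N(-d2) - S_0 * exp(-qT) * N(-d1)
N(-d1) = 0.30191615; N(-d2) = 0.35817774
P = 46.1600 * 0.98265224 * 0.35817774 - 49.3400 * 0.98461951 * 0.30191615 = 1.5792


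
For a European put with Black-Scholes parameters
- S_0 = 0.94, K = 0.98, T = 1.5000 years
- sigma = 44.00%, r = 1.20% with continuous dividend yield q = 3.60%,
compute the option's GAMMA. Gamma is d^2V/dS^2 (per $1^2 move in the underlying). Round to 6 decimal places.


Answer: Gamma = 0.740325

Derivation:
d1 = 0.1253086648; d2 = -0.4135790786
phi(d1) = 0.3958223957; exp(-qT) = 0.9474321065; exp(-rT) = 0.9821610324
Gamma = exp(-qT) * phi(d1) / (S * sigma * sqrt(T)) = 0.9474321065 * 0.3958223957 / (0.9400 * 0.4400 * 1.2247448714) = 0.740325
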